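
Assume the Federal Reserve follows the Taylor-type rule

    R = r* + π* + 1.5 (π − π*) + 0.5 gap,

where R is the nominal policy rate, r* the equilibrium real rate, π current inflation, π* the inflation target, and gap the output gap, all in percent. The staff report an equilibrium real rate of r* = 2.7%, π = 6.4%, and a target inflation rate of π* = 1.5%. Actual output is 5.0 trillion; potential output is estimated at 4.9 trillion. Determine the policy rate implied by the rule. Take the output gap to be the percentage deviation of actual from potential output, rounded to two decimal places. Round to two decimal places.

Output gap = 100 × (5.0 − 4.9) / 4.9 = 2.04%.
R = 2.70 + 1.50 + 1.5 × (6.40 − 1.50) + 0.5 × 2.04
   = 2.70 + 1.5 + 7.35 + 1.02 = 12.57

12.57%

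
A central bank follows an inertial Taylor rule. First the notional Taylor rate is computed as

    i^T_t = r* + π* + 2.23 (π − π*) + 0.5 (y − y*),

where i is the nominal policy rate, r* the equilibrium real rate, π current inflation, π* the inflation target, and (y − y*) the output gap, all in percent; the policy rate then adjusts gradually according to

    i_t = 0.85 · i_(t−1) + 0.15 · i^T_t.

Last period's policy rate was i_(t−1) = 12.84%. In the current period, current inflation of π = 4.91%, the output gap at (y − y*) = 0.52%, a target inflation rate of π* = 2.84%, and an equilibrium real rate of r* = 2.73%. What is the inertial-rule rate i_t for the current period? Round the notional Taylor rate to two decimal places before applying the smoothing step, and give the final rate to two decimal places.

i^T_t = 2.73 + 2.84 + 2.23 × (4.91 − 2.84) + 0.5 × 0.52
   = 2.73 + 2.84 + 4.6161 + 0.26 = 10.45
i_t = 0.85 × 12.84 + 0.15 × 10.45 = 10.914 + 1.5675 = 12.48

12.48%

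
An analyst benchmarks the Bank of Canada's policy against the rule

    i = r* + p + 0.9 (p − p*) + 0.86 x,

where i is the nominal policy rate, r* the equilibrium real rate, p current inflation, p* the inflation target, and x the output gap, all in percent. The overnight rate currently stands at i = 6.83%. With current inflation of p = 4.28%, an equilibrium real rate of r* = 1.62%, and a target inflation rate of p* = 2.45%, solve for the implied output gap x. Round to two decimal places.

-0.83%

0.86 x = 6.83 − 1.62 − 4.28 − 0.9 × (4.28 − 2.45) = -0.717
x = -0.717 / 0.86 = -0.83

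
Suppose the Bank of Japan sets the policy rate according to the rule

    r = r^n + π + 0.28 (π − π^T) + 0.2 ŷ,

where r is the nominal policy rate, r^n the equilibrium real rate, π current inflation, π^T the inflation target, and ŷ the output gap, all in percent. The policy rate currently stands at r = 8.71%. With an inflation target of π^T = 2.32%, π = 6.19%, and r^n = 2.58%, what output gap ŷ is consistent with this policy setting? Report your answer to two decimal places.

0.2 ŷ = 8.71 − 2.58 − 6.19 − 0.28 × (6.19 − 2.32) = -1.1436
ŷ = -1.1436 / 0.2 = -5.72

-5.72%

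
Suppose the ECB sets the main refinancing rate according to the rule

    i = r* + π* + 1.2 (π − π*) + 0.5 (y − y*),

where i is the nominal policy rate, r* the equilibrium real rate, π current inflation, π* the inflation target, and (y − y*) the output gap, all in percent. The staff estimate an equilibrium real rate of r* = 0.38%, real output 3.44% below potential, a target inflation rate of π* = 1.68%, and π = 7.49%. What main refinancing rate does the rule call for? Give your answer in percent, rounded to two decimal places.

Output 3.44% below potential → (y − y*) = -3.44.
i = 0.38 + 1.68 + 1.2 × (7.49 − 1.68) + 0.5 × (-3.44)
   = 0.38 + 1.68 + 6.972 − 1.72 = 7.31

7.31%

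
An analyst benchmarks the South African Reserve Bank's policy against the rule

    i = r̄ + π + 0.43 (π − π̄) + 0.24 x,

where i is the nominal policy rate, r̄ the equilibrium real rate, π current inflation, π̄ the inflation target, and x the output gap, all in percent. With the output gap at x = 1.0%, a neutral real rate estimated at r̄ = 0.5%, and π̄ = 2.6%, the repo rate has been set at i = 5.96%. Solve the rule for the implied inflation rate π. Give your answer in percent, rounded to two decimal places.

4.43%

Collecting π: i = r̄ + (1 + 0.43) π − 0.43 π̄ + 0.24 x
1.43 π = 5.96 − 0.5 + 0.43 × 2.6 − 0.24 × 1.0 = 6.338
π = 6.338 / 1.43 = 4.43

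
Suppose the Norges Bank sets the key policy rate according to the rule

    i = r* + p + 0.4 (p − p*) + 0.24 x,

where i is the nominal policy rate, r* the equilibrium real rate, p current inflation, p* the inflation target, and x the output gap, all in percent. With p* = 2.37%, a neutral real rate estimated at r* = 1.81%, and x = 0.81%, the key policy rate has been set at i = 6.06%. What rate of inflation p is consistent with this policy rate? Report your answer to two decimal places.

Collecting p: i = r* + (1 + 0.4) p − 0.4 p* + 0.24 x
1.4 p = 6.06 − 1.81 + 0.4 × 2.37 − 0.24 × 0.81 = 5.0036
p = 5.0036 / 1.4 = 3.57

3.57%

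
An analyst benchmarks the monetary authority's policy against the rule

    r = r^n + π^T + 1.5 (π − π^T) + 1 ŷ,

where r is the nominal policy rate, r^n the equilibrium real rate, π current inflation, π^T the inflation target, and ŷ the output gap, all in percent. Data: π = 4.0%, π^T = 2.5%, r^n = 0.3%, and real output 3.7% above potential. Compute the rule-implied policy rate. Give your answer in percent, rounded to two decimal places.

Output 3.7% above potential → ŷ = 3.7.
r = 0.3 + 2.5 + 1.5 × (4.0 − 2.5) + 1 × 3.7
   = 0.3 + 2.5 + 2.25 + 3.7 = 8.75

8.75%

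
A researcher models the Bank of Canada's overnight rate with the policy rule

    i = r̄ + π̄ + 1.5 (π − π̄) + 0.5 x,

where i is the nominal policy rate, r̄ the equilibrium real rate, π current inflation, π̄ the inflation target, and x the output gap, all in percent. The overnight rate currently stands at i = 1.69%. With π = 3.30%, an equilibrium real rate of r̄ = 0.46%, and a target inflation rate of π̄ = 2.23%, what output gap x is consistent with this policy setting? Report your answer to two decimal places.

0.5 x = 1.69 − 0.46 − 2.23 − 1.5 × (3.30 − 2.23) = -2.605
x = -2.605 / 0.5 = -5.21

-5.21%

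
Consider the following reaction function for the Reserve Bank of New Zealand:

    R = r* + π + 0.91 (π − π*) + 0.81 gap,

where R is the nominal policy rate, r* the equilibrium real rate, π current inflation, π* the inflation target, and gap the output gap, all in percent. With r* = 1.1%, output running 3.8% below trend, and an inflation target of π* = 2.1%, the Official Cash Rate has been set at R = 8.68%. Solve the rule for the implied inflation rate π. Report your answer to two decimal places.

Output 3.8% below potential → gap = -3.8.
Collecting π: R = r* + (1 + 0.91) π − 0.91 π* + 0.81 gap
1.91 π = 8.68 − 1.1 + 0.91 × 2.1 − 0.81 × (-3.8) = 12.569
π = 12.569 / 1.91 = 6.58

6.58%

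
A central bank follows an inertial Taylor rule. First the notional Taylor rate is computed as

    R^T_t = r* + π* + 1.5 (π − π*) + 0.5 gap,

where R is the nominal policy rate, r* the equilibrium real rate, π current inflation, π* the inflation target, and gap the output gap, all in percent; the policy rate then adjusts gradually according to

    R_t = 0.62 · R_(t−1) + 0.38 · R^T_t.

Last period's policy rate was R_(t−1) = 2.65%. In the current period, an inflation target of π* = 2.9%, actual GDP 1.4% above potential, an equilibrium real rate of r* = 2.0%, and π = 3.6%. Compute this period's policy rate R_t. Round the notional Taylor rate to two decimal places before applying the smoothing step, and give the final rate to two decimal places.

4.17%

Output 1.4% above potential → gap = 1.4.
R^T_t = 2.0 + 2.9 + 1.5 × (3.6 − 2.9) + 0.5 × 1.4
   = 2.0 + 2.9 + 1.05 + 0.7 = 6.65
R_t = 0.62 × 2.65 + 0.38 × 6.65 = 1.643 + 2.527 = 4.17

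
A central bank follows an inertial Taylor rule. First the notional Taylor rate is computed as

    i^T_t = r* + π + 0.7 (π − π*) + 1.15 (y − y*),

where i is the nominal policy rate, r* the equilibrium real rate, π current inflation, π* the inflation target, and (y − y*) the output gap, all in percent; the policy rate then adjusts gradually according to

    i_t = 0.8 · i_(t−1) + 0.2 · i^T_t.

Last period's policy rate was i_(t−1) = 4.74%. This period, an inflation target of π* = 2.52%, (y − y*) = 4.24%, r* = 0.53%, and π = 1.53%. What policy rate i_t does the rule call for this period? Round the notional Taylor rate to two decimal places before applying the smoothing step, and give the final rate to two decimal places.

i^T_t = 0.53 + 1.53 + 0.7 × (1.53 − 2.52) + 1.15 × 4.24
   = 0.53 + 1.53 − 0.693 + 4.876 = 6.24
i_t = 0.8 × 4.74 + 0.2 × 6.24 = 3.792 + 1.248 = 5.04

5.04%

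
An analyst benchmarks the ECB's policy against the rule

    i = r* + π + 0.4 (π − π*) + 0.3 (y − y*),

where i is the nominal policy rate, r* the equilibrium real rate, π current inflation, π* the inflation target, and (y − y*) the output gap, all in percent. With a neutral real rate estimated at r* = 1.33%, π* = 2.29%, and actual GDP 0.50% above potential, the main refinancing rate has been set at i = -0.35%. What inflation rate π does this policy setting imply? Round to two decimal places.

-0.65%

Output 0.50% above potential → (y − y*) = 0.50.
Collecting π: i = r* + (1 + 0.4) π − 0.4 π* + 0.3 (y − y*)
1.4 π = -0.35 − 1.33 + 0.4 × 2.29 − 0.3 × 0.50 = -0.914
π = -0.914 / 1.4 = -0.65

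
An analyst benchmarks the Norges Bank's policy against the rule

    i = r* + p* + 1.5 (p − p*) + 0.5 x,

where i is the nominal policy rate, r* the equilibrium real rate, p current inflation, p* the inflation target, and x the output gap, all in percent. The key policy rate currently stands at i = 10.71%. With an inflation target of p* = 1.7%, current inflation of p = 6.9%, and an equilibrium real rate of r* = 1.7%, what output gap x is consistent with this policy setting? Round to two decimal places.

0.5 x = 10.71 − 1.7 − 1.7 − 1.5 × (6.9 − 1.7) = -0.49
x = -0.49 / 0.5 = -0.98

-0.98%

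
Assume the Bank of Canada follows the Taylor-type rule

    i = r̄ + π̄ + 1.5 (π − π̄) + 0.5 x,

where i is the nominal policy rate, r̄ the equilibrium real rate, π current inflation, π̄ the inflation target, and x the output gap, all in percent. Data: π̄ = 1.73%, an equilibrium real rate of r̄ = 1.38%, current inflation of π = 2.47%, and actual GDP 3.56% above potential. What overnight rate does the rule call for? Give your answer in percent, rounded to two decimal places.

6.00%

Output 3.56% above potential → x = 3.56.
i = 1.38 + 1.73 + 1.5 × (2.47 − 1.73) + 0.5 × 3.56
   = 1.38 + 1.73 + 1.11 + 1.78 = 6.00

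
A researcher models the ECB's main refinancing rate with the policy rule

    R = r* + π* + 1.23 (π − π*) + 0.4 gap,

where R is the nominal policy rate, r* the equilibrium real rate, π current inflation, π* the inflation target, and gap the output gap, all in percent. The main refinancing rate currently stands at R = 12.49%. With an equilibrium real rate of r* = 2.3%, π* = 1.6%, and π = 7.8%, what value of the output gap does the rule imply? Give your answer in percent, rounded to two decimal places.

0.4 gap = 12.49 − 2.3 − 1.6 − 1.23 × (7.8 − 1.6) = 0.964
gap = 0.964 / 0.4 = 2.41

2.41%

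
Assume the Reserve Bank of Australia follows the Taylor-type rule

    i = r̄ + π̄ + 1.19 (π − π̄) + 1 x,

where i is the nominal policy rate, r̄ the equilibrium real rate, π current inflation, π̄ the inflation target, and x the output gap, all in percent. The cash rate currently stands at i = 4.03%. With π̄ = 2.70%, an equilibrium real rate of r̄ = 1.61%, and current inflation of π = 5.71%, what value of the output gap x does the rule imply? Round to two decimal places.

-3.86%

1 x = 4.03 − 1.61 − 2.70 − 1.19 × (5.71 − 2.70) = -3.8619
x = -3.8619 / 1 = -3.86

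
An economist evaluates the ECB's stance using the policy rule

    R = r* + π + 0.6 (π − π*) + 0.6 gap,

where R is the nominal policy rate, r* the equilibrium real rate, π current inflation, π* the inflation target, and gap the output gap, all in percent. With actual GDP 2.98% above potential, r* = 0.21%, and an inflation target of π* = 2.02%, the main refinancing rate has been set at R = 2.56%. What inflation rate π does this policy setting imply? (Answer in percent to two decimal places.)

1.11%

Output 2.98% above potential → gap = 2.98.
Collecting π: R = r* + (1 + 0.6) π − 0.6 π* + 0.6 gap
1.6 π = 2.56 − 0.21 + 0.6 × 2.02 − 0.6 × 2.98 = 1.774
π = 1.774 / 1.6 = 1.11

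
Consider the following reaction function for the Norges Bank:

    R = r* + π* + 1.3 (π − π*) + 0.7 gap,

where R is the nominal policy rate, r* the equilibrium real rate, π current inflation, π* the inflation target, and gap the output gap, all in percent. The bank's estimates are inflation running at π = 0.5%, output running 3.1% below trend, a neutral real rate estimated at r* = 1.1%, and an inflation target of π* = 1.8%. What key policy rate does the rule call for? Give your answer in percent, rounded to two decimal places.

Output 3.1% below potential → gap = -3.1.
R = 1.1 + 1.8 + 1.3 × (0.5 − 1.8) + 0.7 × (-3.1)
   = 1.1 + 1.8 − 1.69 − 2.17 = -0.96

-0.96%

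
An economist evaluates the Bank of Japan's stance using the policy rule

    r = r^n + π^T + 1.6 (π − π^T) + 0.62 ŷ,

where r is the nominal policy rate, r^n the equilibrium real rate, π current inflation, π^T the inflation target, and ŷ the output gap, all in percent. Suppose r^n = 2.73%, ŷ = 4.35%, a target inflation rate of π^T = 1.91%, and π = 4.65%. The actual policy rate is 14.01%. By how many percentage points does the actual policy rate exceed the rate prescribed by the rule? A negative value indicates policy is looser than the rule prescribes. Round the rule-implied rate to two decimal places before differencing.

2.29 pp

r = 2.73 + 1.91 + 1.6 × (4.65 − 1.91) + 0.62 × 4.35
   = 2.73 + 1.91 + 4.384 + 2.697 = 11.72
Deviation = 14.01 − 11.72 = 2.29 pp.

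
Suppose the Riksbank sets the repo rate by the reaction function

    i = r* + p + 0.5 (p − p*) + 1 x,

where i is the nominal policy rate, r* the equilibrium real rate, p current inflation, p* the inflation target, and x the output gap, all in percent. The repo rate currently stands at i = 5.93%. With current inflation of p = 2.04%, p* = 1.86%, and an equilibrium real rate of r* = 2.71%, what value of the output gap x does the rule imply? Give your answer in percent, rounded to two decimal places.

1 x = 5.93 − 2.71 − 2.04 − 0.5 × (2.04 − 1.86) = 1.09
x = 1.09 / 1 = 1.09

1.09%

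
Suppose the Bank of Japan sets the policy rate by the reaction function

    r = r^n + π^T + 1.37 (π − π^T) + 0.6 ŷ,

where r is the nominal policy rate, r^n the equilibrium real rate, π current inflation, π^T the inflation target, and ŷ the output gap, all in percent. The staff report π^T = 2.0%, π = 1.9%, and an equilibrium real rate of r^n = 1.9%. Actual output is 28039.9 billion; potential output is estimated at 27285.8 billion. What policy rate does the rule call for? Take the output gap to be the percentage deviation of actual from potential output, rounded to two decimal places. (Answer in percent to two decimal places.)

Output gap = 100 × (28039.9 − 27285.8) / 27285.8 = 2.76%.
r = 1.90 + 2.00 + 1.37 × (1.90 − 2.00) + 0.6 × 2.76
   = 1.90 + 2 − 0.137 + 1.656 = 5.42

5.42%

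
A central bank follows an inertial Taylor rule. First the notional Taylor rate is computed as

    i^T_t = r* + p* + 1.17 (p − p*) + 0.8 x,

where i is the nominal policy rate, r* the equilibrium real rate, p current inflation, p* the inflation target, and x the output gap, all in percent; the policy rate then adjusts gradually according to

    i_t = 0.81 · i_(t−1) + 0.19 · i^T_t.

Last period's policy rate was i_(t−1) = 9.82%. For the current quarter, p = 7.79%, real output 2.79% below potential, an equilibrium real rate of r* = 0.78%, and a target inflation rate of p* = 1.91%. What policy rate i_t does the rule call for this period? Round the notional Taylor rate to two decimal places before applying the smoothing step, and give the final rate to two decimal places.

Output 2.79% below potential → x = -2.79.
i^T_t = 0.78 + 1.91 + 1.17 × (7.79 − 1.91) + 0.8 × (-2.79)
   = 0.78 + 1.91 + 6.8796 − 2.232 = 7.34
i_t = 0.81 × 9.82 + 0.19 × 7.34 = 7.9542 + 1.3946 = 9.35

9.35%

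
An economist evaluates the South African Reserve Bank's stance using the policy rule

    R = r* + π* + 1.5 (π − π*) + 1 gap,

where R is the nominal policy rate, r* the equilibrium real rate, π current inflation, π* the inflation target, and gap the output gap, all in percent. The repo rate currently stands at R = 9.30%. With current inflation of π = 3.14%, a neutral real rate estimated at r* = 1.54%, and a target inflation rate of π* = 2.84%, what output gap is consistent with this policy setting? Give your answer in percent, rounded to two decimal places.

4.47%

1 gap = 9.30 − 1.54 − 2.84 − 1.5 × (3.14 − 2.84) = 4.47
gap = 4.47 / 1 = 4.47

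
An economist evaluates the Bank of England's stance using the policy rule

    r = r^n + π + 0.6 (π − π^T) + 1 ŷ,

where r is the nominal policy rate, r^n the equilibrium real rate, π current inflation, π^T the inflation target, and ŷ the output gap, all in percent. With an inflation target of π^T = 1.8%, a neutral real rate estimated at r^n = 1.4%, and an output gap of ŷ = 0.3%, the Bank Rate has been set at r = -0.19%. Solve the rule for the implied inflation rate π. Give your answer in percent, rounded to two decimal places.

Collecting π: r = r^n + (1 + 0.6) π − 0.6 π^T + 1 ŷ
1.6 π = -0.19 − 1.4 + 0.6 × 1.8 − 1 × 0.3 = -0.81
π = -0.81 / 1.6 = -0.51

-0.51%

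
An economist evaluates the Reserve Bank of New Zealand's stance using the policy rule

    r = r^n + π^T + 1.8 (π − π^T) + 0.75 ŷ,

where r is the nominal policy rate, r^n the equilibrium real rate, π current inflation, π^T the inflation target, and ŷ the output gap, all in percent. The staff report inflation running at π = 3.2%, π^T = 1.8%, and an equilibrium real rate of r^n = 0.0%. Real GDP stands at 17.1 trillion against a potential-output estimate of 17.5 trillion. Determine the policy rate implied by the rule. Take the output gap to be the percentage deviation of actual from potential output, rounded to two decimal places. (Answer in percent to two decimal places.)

2.60%

Output gap = 100 × (17.1 − 17.5) / 17.5 = -2.29%.
r = 0.00 + 1.80 + 1.8 × (3.20 − 1.80) + 0.75 × (-2.29)
   = 0.00 + 1.8 + 2.52 − 1.7175 = 2.60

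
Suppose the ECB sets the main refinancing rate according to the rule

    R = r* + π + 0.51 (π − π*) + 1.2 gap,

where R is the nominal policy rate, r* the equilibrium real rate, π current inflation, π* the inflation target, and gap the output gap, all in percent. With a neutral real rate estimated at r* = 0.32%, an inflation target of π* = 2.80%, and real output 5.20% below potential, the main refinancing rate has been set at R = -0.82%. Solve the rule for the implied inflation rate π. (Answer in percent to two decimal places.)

Output 5.20% below potential → gap = -5.20.
Collecting π: R = r* + (1 + 0.51) π − 0.51 π* + 1.2 gap
1.51 π = -0.82 − 0.32 + 0.51 × 2.80 − 1.2 × (-5.20) = 6.528
π = 6.528 / 1.51 = 4.32

4.32%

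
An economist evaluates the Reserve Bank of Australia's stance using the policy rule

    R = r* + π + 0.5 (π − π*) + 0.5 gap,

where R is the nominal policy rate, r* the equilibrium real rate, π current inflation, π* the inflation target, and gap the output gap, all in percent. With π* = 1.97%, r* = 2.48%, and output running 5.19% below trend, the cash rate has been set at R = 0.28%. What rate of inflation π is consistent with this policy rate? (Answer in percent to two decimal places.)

Output 5.19% below potential → gap = -5.19.
Collecting π: R = r* + (1 + 0.5) π − 0.5 π* + 0.5 gap
1.5 π = 0.28 − 2.48 + 0.5 × 1.97 − 0.5 × (-5.19) = 1.38
π = 1.38 / 1.5 = 0.92

0.92%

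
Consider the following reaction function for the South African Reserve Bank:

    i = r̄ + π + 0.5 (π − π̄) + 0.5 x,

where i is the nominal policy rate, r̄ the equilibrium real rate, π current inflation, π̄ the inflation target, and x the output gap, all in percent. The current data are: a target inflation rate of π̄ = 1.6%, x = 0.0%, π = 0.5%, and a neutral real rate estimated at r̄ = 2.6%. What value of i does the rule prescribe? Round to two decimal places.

i = 2.6 + 0.5 + 0.5 × (0.5 − 1.6) + 0.5 × 0.0
   = 2.6 + 0.5 − 0.55 + 0 = 2.55

2.55%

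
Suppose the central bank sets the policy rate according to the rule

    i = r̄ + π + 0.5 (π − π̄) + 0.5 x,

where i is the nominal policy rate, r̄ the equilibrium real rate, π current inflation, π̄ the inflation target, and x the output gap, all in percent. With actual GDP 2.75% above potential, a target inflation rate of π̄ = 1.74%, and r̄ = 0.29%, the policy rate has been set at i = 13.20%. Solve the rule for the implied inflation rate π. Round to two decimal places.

Output 2.75% above potential → x = 2.75.
Collecting π: i = r̄ + (1 + 0.5) π − 0.5 π̄ + 0.5 x
1.5 π = 13.20 − 0.29 + 0.5 × 1.74 − 0.5 × 2.75 = 12.405
π = 12.405 / 1.5 = 8.27

8.27%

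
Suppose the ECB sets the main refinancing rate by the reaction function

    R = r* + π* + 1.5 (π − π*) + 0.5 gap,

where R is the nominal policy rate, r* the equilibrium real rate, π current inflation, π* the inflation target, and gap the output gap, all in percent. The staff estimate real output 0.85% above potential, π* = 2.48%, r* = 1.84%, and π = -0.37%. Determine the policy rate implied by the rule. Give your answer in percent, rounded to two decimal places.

Output 0.85% above potential → gap = 0.85.
R = 1.84 + 2.48 + 1.5 × (-0.37 − 2.48) + 0.5 × 0.85
   = 1.84 + 2.48 − 4.275 + 0.425 = 0.47

0.47%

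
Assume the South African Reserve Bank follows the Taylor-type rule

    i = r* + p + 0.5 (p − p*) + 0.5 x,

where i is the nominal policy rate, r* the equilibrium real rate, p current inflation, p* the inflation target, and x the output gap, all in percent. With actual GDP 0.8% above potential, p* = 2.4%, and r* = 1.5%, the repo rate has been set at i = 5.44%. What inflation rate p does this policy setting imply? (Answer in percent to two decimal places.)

3.16%

Output 0.8% above potential → x = 0.8.
Collecting p: i = r* + (1 + 0.5) p − 0.5 p* + 0.5 x
1.5 p = 5.44 − 1.5 + 0.5 × 2.4 − 0.5 × 0.8 = 4.74
p = 4.74 / 1.5 = 3.16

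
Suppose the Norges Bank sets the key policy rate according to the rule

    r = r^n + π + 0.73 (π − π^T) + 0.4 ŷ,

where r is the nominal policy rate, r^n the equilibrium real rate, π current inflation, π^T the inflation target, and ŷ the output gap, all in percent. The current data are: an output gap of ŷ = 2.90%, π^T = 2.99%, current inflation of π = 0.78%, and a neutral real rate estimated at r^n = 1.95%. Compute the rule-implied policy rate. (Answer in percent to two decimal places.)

r = 1.95 + 0.78 + 0.73 × (0.78 − 2.99) + 0.4 × 2.90
   = 1.95 + 0.78 − 1.6133 + 1.16 = 2.28

2.28%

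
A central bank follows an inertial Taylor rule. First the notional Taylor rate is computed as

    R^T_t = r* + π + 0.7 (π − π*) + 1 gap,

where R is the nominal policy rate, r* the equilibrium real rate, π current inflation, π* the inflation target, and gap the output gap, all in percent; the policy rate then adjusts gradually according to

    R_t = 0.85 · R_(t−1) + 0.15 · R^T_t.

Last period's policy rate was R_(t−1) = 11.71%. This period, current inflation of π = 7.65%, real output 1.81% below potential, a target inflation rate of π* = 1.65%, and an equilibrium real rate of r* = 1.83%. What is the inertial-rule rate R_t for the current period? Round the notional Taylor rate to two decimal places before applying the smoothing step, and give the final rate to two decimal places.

Output 1.81% below potential → gap = -1.81.
R^T_t = 1.83 + 7.65 + 0.7 × (7.65 − 1.65) + 1 × (-1.81)
   = 1.83 + 7.65 + 4.2 − 1.81 = 11.87
R_t = 0.85 × 11.71 + 0.15 × 11.87 = 9.9535 + 1.7805 = 11.73

11.73%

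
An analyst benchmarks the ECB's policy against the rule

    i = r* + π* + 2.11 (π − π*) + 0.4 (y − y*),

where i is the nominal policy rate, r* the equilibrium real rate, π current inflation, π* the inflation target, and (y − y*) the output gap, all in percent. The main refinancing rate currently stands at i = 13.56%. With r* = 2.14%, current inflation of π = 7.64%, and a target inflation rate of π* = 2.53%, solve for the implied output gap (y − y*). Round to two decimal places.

-4.73%

0.4 (y − y*) = 13.56 − 2.14 − 2.53 − 2.11 × (7.64 − 2.53) = -1.8921
(y − y*) = -1.8921 / 0.4 = -4.73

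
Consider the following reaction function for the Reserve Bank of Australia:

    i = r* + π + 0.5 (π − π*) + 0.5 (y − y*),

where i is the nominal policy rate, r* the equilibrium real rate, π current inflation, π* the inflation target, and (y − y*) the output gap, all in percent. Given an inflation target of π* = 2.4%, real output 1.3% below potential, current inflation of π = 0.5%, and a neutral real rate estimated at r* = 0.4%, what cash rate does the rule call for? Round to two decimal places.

Output 1.3% below potential → (y − y*) = -1.3.
i = 0.4 + 0.5 + 0.5 × (0.5 − 2.4) + 0.5 × (-1.3)
   = 0.4 + 0.5 − 0.95 − 0.65 = -0.70

-0.70%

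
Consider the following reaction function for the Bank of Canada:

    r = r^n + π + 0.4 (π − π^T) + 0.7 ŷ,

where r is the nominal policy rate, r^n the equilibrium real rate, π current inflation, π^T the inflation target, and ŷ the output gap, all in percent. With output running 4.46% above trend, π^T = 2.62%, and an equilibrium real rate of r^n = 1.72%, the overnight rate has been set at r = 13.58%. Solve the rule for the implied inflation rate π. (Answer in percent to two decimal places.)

Output 4.46% above potential → ŷ = 4.46.
Collecting π: r = r^n + (1 + 0.4) π − 0.4 π^T + 0.7 ŷ
1.4 π = 13.58 − 1.72 + 0.4 × 2.62 − 0.7 × 4.46 = 9.786
π = 9.786 / 1.4 = 6.99

6.99%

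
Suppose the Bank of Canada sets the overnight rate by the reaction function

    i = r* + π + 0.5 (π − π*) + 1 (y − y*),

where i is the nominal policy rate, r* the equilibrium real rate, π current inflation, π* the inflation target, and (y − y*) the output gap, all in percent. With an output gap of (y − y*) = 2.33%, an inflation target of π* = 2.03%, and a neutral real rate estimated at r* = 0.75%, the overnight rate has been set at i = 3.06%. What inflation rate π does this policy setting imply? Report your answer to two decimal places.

0.66%

Collecting π: i = r* + (1 + 0.5) π − 0.5 π* + 1 (y − y*)
1.5 π = 3.06 − 0.75 + 0.5 × 2.03 − 1 × 2.33 = 0.995
π = 0.995 / 1.5 = 0.66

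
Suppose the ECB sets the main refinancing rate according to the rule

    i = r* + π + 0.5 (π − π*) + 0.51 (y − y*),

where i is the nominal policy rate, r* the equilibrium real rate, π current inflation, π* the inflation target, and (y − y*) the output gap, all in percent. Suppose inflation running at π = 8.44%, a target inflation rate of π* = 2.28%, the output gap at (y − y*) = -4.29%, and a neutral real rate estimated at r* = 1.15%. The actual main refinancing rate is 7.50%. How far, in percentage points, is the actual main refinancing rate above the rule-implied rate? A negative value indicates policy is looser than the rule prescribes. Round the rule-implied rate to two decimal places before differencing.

i = 1.15 + 8.44 + 0.5 × (8.44 − 2.28) + 0.51 × (-4.29)
   = 1.15 + 8.44 + 3.08 − 2.1879 = 10.48
Deviation = 7.50 − 10.48 = -2.98 pp.

-2.98 pp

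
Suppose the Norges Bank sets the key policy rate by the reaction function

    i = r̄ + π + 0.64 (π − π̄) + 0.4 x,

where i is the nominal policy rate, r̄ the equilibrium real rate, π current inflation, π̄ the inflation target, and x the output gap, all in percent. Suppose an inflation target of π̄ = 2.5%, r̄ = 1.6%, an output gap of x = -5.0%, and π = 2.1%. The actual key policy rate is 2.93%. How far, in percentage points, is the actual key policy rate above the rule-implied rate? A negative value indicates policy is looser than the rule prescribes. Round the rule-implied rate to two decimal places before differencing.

i = 1.6 + 2.1 + 0.64 × (2.1 − 2.5) + 0.4 × (-5.0)
   = 1.6 + 2.1 − 0.256 − 2 = 1.44
Deviation = 2.93 − 1.44 = 1.49 pp.

1.49 pp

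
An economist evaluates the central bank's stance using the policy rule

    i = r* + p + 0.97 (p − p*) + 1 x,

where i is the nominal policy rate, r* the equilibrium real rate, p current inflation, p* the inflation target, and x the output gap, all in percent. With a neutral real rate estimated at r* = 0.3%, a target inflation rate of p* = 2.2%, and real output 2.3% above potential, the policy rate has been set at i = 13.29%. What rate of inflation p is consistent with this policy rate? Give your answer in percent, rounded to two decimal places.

6.51%

Output 2.3% above potential → x = 2.3.
Collecting p: i = r* + (1 + 0.97) p − 0.97 p* + 1 x
1.97 p = 13.29 − 0.3 + 0.97 × 2.2 − 1 × 2.3 = 12.824
p = 12.824 / 1.97 = 6.51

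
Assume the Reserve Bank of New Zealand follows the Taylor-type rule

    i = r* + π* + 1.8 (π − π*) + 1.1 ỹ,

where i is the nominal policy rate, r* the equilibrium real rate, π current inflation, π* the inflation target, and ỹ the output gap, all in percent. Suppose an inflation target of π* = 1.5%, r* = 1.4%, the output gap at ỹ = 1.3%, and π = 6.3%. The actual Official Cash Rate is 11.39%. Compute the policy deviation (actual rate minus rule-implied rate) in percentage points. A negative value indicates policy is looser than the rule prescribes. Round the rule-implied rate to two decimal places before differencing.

-1.58 pp

i = 1.4 + 1.5 + 1.8 × (6.3 − 1.5) + 1.1 × 1.3
   = 1.4 + 1.5 + 8.64 + 1.43 = 12.97
Deviation = 11.39 − 12.97 = -1.58 pp.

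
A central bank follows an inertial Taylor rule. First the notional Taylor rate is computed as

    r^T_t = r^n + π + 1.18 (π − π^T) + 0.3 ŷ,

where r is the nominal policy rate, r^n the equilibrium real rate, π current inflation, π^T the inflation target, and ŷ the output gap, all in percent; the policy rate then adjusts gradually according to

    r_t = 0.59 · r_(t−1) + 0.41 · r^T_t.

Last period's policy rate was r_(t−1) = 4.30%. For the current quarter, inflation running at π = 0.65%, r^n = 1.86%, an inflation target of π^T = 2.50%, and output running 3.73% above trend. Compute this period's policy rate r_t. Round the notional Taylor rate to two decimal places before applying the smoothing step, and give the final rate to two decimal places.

Output 3.73% above potential → ŷ = 3.73.
r^T_t = 1.86 + 0.65 + 1.18 × (0.65 − 2.50) + 0.3 × 3.73
   = 1.86 + 0.65 − 2.183 + 1.119 = 1.45
r_t = 0.59 × 4.30 + 0.41 × 1.45 = 2.537 + 0.5945 = 3.13

3.13%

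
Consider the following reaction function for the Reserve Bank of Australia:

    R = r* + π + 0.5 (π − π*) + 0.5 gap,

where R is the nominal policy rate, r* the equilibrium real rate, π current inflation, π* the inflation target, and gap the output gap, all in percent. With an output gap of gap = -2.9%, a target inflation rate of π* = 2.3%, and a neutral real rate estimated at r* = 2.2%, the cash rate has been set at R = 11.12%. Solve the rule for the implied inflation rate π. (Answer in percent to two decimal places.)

Collecting π: R = r* + (1 + 0.5) π − 0.5 π* + 0.5 gap
1.5 π = 11.12 − 2.2 + 0.5 × 2.3 − 0.5 × (-2.9) = 11.52
π = 11.52 / 1.5 = 7.68

7.68%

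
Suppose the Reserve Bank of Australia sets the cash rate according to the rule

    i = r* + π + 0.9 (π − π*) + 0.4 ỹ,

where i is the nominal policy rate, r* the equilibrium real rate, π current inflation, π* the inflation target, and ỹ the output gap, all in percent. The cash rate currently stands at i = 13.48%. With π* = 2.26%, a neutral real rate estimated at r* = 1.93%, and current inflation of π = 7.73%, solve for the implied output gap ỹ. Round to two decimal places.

0.4 ỹ = 13.48 − 1.93 − 7.73 − 0.9 × (7.73 − 2.26) = -1.103
ỹ = -1.103 / 0.4 = -2.76

-2.76%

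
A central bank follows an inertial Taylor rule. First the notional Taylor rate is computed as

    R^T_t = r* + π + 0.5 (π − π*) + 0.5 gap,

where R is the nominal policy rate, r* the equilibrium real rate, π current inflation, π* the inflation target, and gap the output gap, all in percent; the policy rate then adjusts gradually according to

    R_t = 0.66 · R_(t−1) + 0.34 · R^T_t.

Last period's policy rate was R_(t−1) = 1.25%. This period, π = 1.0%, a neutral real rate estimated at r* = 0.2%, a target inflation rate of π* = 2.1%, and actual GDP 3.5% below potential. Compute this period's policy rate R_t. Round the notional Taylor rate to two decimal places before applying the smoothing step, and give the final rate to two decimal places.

Output 3.5% below potential → gap = -3.5.
R^T_t = 0.2 + 1.0 + 0.5 × (1.0 − 2.1) + 0.5 × (-3.5)
   = 0.2 + 1 − 0.55 − 1.75 = -1.10
R_t = 0.66 × 1.25 + 0.34 × (-1.10) = 0.825 − 0.374 = 0.45

0.45%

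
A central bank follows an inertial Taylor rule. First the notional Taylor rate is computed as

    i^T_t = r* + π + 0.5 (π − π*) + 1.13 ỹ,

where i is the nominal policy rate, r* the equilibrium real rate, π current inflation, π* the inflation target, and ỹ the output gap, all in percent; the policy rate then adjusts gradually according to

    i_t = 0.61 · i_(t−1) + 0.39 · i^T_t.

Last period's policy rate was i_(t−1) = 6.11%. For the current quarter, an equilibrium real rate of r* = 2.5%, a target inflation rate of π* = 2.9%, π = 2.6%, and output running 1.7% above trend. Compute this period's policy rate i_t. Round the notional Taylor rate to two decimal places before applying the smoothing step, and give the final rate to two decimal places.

Output 1.7% above potential → ỹ = 1.7.
i^T_t = 2.5 + 2.6 + 0.5 × (2.6 − 2.9) + 1.13 × 1.7
   = 2.5 + 2.6 − 0.15 + 1.921 = 6.87
i_t = 0.61 × 6.11 + 0.39 × 6.87 = 3.7271 + 2.6793 = 6.41

6.41%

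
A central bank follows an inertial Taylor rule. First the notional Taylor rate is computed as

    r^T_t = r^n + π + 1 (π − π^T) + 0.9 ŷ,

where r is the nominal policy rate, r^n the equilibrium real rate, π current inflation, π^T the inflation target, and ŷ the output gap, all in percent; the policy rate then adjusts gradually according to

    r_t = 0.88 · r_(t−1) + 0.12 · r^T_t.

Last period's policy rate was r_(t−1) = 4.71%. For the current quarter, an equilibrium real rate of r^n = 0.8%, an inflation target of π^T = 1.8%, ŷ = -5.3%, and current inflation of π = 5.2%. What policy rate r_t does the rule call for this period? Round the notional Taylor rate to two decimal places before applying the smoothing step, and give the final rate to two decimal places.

4.70%

r^T_t = 0.8 + 5.2 + 1 × (5.2 − 1.8) + 0.9 × (-5.3)
   = 0.8 + 5.2 + 3.4 − 4.77 = 4.63
r_t = 0.88 × 4.71 + 0.12 × 4.63 = 4.1448 + 0.5556 = 4.70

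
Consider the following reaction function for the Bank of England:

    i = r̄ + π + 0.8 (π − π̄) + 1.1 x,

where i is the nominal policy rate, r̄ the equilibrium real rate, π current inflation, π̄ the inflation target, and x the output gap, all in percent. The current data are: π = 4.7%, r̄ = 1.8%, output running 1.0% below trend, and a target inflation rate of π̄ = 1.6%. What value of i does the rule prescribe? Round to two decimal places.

Output 1.0% below potential → x = -1.0.
i = 1.8 + 4.7 + 0.8 × (4.7 − 1.6) + 1.1 × (-1.0)
   = 1.8 + 4.7 + 2.48 − 1.1 = 7.88

7.88%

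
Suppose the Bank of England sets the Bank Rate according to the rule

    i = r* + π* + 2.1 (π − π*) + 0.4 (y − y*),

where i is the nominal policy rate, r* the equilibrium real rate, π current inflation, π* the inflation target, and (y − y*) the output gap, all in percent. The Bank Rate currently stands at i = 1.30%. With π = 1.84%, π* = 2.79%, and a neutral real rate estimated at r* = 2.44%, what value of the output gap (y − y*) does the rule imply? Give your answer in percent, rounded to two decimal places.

0.4 (y − y*) = 1.30 − 2.44 − 2.79 − 2.1 × (1.84 − 2.79) = -1.935
(y − y*) = -1.935 / 0.4 = -4.84

-4.84%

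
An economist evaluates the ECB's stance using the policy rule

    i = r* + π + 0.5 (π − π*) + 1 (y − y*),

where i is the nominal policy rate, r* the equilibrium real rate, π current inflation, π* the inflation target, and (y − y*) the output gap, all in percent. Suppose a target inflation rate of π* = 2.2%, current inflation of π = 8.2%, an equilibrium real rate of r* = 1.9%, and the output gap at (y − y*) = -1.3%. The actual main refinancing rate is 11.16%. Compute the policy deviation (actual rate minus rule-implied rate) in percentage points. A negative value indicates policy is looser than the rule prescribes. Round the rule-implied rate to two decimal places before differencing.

i = 1.9 + 8.2 + 0.5 × (8.2 − 2.2) + 1 × (-1.3)
   = 1.9 + 8.2 + 3 − 1.3 = 11.80
Deviation = 11.16 − 11.80 = -0.64 pp.

-0.64 pp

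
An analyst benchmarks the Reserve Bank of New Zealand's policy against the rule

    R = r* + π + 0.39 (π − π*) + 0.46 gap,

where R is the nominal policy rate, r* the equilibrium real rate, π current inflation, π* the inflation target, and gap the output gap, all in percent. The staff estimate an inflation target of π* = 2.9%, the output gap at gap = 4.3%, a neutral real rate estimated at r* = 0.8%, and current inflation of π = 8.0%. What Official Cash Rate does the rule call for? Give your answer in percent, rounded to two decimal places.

R = 0.8 + 8.0 + 0.39 × (8.0 − 2.9) + 0.46 × 4.3
   = 0.8 + 8 + 1.989 + 1.978 = 12.77

12.77%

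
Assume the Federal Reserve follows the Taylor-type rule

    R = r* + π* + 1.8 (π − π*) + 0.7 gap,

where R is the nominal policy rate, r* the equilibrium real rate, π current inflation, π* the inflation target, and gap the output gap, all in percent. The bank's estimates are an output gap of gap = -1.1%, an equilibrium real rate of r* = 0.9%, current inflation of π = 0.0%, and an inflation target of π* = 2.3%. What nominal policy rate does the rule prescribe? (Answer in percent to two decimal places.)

-1.71%

R = 0.9 + 2.3 + 1.8 × (0.0 − 2.3) + 0.7 × (-1.1)
   = 0.9 + 2.3 − 4.14 − 0.77 = -1.71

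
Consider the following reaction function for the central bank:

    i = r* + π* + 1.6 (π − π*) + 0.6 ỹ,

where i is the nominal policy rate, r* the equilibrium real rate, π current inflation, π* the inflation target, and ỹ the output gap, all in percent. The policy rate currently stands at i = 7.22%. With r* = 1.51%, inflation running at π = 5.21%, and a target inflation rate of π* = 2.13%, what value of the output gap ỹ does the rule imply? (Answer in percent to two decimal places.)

-2.25%

0.6 ỹ = 7.22 − 1.51 − 2.13 − 1.6 × (5.21 − 2.13) = -1.348
ỹ = -1.348 / 0.6 = -2.25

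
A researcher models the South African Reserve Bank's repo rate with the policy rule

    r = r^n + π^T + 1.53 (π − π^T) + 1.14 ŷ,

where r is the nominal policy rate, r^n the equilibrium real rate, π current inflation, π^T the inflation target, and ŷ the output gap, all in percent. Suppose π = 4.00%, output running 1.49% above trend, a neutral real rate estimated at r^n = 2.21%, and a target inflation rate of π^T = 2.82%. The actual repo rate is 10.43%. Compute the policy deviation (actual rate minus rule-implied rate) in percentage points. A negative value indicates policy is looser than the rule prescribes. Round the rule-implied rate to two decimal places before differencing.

1.90 pp

Output 1.49% above potential → ŷ = 1.49.
r = 2.21 + 2.82 + 1.53 × (4.00 − 2.82) + 1.14 × 1.49
   = 2.21 + 2.82 + 1.8054 + 1.6986 = 8.53
Deviation = 10.43 − 8.53 = 1.90 pp.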